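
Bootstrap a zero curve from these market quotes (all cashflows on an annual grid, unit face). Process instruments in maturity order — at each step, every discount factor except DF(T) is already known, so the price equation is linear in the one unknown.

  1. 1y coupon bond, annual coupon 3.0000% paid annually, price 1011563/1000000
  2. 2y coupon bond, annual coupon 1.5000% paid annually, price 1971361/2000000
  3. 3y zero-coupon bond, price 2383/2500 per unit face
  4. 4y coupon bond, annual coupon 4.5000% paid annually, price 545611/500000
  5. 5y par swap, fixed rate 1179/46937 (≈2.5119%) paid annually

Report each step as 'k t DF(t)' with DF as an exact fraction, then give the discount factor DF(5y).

step 1 [1y] bond c/1=3/100: DF=(1011563/1000000 − 3/100·(0))/(1+3/100) = 9821/10000 ≈ 0.982100
step 2 [2y] bond c/1=3/200: DF=(1971361/2000000 − 3/200·(0.982100))/(1+3/200) = 4783/5000 ≈ 0.956600
step 3 [3y] zero: DF = P = 2383/2500 ≈ 0.953200
step 4 [4y] bond c/1=9/200: DF=(545611/500000 − 9/200·(0.982100+0.956600+0.953200))/(1+9/200) = 9197/10000 ≈ 0.919700
step 5 [5y] swap r/1=1179/46937: DF=(1 − 1179/46937·(0.982100+0.956600+0.953200+0.919700))/(1+1179/46937) = 8821/10000 ≈ 0.882100

1 1 9821/10000
2 2 4783/5000
3 3 2383/2500
4 4 9197/10000
5 5 8821/10000
DF(5y) = 8821/10000 ≈ 0.882100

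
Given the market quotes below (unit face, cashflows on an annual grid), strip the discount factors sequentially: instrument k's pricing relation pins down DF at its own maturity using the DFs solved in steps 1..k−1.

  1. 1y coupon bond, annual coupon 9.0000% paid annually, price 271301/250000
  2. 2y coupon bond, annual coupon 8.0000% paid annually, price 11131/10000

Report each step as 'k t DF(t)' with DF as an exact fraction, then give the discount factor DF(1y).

1 1 2489/2500
2 2 9569/10000
DF(1y) = 2489/2500 ≈ 0.995600

step 1 [1y] bond c/1=9/100: DF=(271301/250000 − 9/100·(0))/(1+9/100) = 2489/2500 ≈ 0.995600
step 2 [2y] bond c/1=2/25: DF=(11131/10000 − 2/25·(0.995600))/(1+2/25) = 9569/10000 ≈ 0.956900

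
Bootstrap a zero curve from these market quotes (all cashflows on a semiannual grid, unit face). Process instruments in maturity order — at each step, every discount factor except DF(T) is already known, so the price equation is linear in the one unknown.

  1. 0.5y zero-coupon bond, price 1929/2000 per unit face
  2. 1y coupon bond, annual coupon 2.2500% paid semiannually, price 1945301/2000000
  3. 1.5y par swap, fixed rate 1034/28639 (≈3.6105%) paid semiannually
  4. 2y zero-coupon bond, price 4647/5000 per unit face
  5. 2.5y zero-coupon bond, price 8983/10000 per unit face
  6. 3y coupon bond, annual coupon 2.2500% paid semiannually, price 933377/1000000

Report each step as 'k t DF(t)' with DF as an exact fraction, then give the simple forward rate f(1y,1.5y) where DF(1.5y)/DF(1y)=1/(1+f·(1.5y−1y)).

1 1/2 1929/2000
2 1 9511/10000
3 3/2 9483/10000
4 2 4647/5000
5 5/2 8983/10000
6 3 2177/2500
f(1y,1.5y) = ((9511/10000)/(9483/10000) − 1)/(1/2) = 56/9483 ≈ 0.5905%

step 1 [0.5y] zero: DF = P = 1929/2000 ≈ 0.964500
step 2 [1y] bond c/2=9/800: DF=(1945301/2000000 − 9/800·(0.964500))/(1+9/800) = 9511/10000 ≈ 0.951100
step 3 [1.5y] swap r/2=517/28639: DF=(1 − 517/28639·(0.964500+0.951100))/(1+517/28639) = 9483/10000 ≈ 0.948300
step 4 [2y] zero: DF = P = 4647/5000 ≈ 0.929400
step 5 [2.5y] zero: DF = P = 8983/10000 ≈ 0.898300
step 6 [3y] bond c/2=9/800: DF=(933377/1000000 − 9/800·(0.964500+0.951100+0.948300+0.929400+0.898300))/(1+9/800) = 2177/2500 ≈ 0.870800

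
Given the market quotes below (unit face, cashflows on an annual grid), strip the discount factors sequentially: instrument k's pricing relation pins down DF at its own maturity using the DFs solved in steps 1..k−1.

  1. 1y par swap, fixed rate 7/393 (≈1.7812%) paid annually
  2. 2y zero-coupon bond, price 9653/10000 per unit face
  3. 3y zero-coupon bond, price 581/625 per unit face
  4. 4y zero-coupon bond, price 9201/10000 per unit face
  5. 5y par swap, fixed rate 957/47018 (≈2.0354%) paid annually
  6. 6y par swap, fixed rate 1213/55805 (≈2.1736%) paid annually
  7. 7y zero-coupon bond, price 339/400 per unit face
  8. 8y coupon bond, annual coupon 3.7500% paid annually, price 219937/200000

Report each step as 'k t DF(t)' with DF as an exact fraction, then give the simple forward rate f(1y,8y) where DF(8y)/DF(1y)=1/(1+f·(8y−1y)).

step 1 [1y] swap r/1=7/393: DF=(1 − 7/393·(0))/(1+7/393) = 393/400 ≈ 0.982500
step 2 [2y] zero: DF = P = 9653/10000 ≈ 0.965300
step 3 [3y] zero: DF = P = 581/625 ≈ 0.929600
step 4 [4y] zero: DF = P = 9201/10000 ≈ 0.920100
step 5 [5y] swap r/1=957/47018: DF=(1 − 957/47018·(0.982500+0.965300+0.929600+0.920100))/(1+957/47018) = 9043/10000 ≈ 0.904300
step 6 [6y] swap r/1=1213/55805: DF=(1 − 1213/55805·(0.982500+0.965300+0.929600+0.920100+0.904300))/(1+1213/55805) = 8787/10000 ≈ 0.878700
step 7 [7y] zero: DF = P = 339/400 ≈ 0.847500
step 8 [8y] bond c/1=3/80: DF=(219937/200000 − 3/80·(0.982500+0.965300+0.929600+0.920100+0.904300+0.878700+0.847500))/(1+3/80) = 2069/2500 ≈ 0.827600

1 1 393/400
2 2 9653/10000
3 3 581/625
4 4 9201/10000
5 5 9043/10000
6 6 8787/10000
7 7 339/400
8 8 2069/2500
f(1y,8y) = ((393/400)/(2069/2500) − 1)/(7) = 1549/57932 ≈ 2.6738%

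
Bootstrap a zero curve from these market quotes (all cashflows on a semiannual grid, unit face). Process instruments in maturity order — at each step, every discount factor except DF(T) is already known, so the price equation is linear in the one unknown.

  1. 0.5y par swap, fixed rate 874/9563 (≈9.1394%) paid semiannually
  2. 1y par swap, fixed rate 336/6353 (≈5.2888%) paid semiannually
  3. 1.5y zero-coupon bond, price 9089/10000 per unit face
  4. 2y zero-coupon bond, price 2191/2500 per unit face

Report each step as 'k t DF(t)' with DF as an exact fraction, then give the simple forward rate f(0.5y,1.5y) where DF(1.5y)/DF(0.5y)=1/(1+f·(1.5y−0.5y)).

1 1/2 9563/10000
2 1 1187/1250
3 3/2 9089/10000
4 2 2191/2500
f(0.5y,1.5y) = ((9563/10000)/(9089/10000) − 1)/(1) = 474/9089 ≈ 5.2151%

step 1 [0.5y] swap r/2=437/9563: DF=(1 − 437/9563·(0))/(1+437/9563) = 9563/10000 ≈ 0.956300
step 2 [1y] swap r/2=168/6353: DF=(1 − 168/6353·(0.956300))/(1+168/6353) = 1187/1250 ≈ 0.949600
step 3 [1.5y] zero: DF = P = 9089/10000 ≈ 0.908900
step 4 [2y] zero: DF = P = 2191/2500 ≈ 0.876400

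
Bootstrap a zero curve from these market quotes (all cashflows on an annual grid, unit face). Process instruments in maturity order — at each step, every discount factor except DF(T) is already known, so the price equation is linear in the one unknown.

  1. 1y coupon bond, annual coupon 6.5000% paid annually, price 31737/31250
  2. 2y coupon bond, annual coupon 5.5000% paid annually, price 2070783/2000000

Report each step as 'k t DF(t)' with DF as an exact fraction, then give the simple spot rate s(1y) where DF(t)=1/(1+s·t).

1 1 596/625
2 2 9317/10000
s(1y) = (1/(596/625) − 1)/(1) = 29/596 ≈ 4.8658%

step 1 [1y] bond c/1=13/200: DF=(31737/31250 − 13/200·(0))/(1+13/200) = 596/625 ≈ 0.953600
step 2 [2y] bond c/1=11/200: DF=(2070783/2000000 − 11/200·(0.953600))/(1+11/200) = 9317/10000 ≈ 0.931700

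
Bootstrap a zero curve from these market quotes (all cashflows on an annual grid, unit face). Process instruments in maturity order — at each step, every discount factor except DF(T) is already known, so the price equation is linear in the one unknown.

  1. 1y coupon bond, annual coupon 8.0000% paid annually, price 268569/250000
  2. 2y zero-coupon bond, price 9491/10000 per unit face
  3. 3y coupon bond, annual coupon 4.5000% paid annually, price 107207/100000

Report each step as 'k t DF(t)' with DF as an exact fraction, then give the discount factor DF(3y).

1 1 9947/10000
2 2 9491/10000
3 3 4711/5000
DF(3y) = 4711/5000 ≈ 0.942200

step 1 [1y] bond c/1=2/25: DF=(268569/250000 − 2/25·(0))/(1+2/25) = 9947/10000 ≈ 0.994700
step 2 [2y] zero: DF = P = 9491/10000 ≈ 0.949100
step 3 [3y] bond c/1=9/200: DF=(107207/100000 − 9/200·(0.994700+0.949100))/(1+9/200) = 4711/5000 ≈ 0.942200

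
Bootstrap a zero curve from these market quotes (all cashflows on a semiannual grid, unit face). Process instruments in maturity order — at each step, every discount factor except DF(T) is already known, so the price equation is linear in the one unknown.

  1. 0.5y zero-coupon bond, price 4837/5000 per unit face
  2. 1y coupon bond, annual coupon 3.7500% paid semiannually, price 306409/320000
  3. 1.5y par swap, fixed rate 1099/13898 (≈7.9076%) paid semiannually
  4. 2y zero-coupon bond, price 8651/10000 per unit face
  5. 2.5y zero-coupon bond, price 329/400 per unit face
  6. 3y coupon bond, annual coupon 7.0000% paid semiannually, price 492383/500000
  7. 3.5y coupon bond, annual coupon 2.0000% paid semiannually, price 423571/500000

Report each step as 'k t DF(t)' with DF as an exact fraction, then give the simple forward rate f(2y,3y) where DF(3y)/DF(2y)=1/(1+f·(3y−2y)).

1 1/2 4837/5000
2 1 9221/10000
3 3/2 8901/10000
4 2 8651/10000
5 5/2 329/400
6 3 2001/2500
7 7/2 3933/5000
f(2y,3y) = ((8651/10000)/(2001/2500) − 1)/(1) = 647/8004 ≈ 8.0835%

step 1 [0.5y] zero: DF = P = 4837/5000 ≈ 0.967400
step 2 [1y] bond c/2=3/160: DF=(306409/320000 − 3/160·(0.967400))/(1+3/160) = 9221/10000 ≈ 0.922100
step 3 [1.5y] swap r/2=1099/27796: DF=(1 − 1099/27796·(0.967400+0.922100))/(1+1099/27796) = 8901/10000 ≈ 0.890100
step 4 [2y] zero: DF = P = 8651/10000 ≈ 0.865100
step 5 [2.5y] zero: DF = P = 329/400 ≈ 0.822500
step 6 [3y] bond c/2=7/200: DF=(492383/500000 − 7/200·(0.967400+0.922100+0.890100+0.865100+0.822500))/(1+7/200) = 2001/2500 ≈ 0.800400
step 7 [3.5y] bond c/2=1/100: DF=(423571/500000 − 1/100·(0.967400+0.922100+0.890100+0.865100+0.822500+0.800400))/(1+1/100) = 3933/5000 ≈ 0.786600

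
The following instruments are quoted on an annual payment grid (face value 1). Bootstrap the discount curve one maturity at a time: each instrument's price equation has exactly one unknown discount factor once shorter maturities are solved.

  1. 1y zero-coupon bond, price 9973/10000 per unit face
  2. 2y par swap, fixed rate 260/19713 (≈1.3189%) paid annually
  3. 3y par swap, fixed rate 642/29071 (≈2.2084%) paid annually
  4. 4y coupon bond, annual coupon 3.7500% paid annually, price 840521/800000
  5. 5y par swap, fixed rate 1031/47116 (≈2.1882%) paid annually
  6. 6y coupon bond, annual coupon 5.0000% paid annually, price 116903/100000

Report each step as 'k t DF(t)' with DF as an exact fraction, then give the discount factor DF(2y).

1 1 9973/10000
2 2 487/500
3 3 4679/5000
4 4 2269/2500
5 5 8969/10000
6 6 889/1000
DF(2y) = 487/500 ≈ 0.974000

step 1 [1y] zero: DF = P = 9973/10000 ≈ 0.997300
step 2 [2y] swap r/1=260/19713: DF=(1 − 260/19713·(0.997300))/(1+260/19713) = 487/500 ≈ 0.974000
step 3 [3y] swap r/1=642/29071: DF=(1 − 642/29071·(0.997300+0.974000))/(1+642/29071) = 4679/5000 ≈ 0.935800
step 4 [4y] bond c/1=3/80: DF=(840521/800000 − 3/80·(0.997300+0.974000+0.935800))/(1+3/80) = 2269/2500 ≈ 0.907600
step 5 [5y] swap r/1=1031/47116: DF=(1 − 1031/47116·(0.997300+0.974000+0.935800+0.907600))/(1+1031/47116) = 8969/10000 ≈ 0.896900
step 6 [6y] bond c/1=1/20: DF=(116903/100000 − 1/20·(0.997300+0.974000+0.935800+0.907600+0.896900))/(1+1/20) = 889/1000 ≈ 0.889000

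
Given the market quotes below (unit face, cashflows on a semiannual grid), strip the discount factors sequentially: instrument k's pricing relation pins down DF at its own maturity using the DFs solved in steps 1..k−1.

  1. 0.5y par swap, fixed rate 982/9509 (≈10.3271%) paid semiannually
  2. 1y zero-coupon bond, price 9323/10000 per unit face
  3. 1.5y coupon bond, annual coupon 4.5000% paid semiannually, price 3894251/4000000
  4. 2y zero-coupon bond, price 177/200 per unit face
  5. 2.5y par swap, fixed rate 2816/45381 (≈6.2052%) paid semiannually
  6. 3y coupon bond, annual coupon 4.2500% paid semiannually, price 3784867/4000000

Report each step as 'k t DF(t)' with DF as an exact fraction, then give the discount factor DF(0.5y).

1 1/2 9509/10000
2 1 9323/10000
3 3/2 9107/10000
4 2 177/200
5 5/2 537/625
6 3 8321/10000
DF(0.5y) = 9509/10000 ≈ 0.950900

step 1 [0.5y] swap r/2=491/9509: DF=(1 − 491/9509·(0))/(1+491/9509) = 9509/10000 ≈ 0.950900
step 2 [1y] zero: DF = P = 9323/10000 ≈ 0.932300
step 3 [1.5y] bond c/2=9/400: DF=(3894251/4000000 − 9/400·(0.950900+0.932300))/(1+9/400) = 9107/10000 ≈ 0.910700
step 4 [2y] zero: DF = P = 177/200 ≈ 0.885000
step 5 [2.5y] swap r/2=1408/45381: DF=(1 − 1408/45381·(0.950900+0.932300+0.910700+0.885000))/(1+1408/45381) = 537/625 ≈ 0.859200
step 6 [3y] bond c/2=17/800: DF=(3784867/4000000 − 17/800·(0.950900+0.932300+0.910700+0.885000+0.859200))/(1+17/800) = 8321/10000 ≈ 0.832100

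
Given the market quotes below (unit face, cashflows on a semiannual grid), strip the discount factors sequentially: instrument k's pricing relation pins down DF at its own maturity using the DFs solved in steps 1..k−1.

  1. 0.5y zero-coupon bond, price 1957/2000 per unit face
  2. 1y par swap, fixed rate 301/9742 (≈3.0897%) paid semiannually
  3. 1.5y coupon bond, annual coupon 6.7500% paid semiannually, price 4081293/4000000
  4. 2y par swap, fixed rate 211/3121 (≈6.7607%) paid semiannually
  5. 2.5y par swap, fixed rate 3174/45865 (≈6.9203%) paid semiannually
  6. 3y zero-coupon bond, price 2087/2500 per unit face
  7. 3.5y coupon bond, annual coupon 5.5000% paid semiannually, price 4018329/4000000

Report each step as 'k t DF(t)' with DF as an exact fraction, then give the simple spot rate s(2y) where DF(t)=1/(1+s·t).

step 1 [0.5y] zero: DF = P = 1957/2000 ≈ 0.978500
step 2 [1y] swap r/2=301/19484: DF=(1 − 301/19484·(0.978500))/(1+301/19484) = 9699/10000 ≈ 0.969900
step 3 [1.5y] bond c/2=27/800: DF=(4081293/4000000 − 27/800·(0.978500+0.969900))/(1+27/800) = 4617/5000 ≈ 0.923400
step 4 [2y] swap r/2=211/6242: DF=(1 − 211/6242·(0.978500+0.969900+0.923400))/(1+211/6242) = 4367/5000 ≈ 0.873400
step 5 [2.5y] swap r/2=1587/45865: DF=(1 − 1587/45865·(0.978500+0.969900+0.923400+0.873400))/(1+1587/45865) = 8413/10000 ≈ 0.841300
step 6 [3y] zero: DF = P = 2087/2500 ≈ 0.834800
step 7 [3.5y] bond c/2=11/400: DF=(4018329/4000000 − 11/400·(0.978500+0.969900+0.923400+0.873400+0.841300+0.834800))/(1+11/400) = 4163/5000 ≈ 0.832600

1 1/2 1957/2000
2 1 9699/10000
3 3/2 4617/5000
4 2 4367/5000
5 5/2 8413/10000
6 3 2087/2500
7 7/2 4163/5000
s(2y) = (1/(4367/5000) − 1)/(2) = 633/8734 ≈ 7.2475%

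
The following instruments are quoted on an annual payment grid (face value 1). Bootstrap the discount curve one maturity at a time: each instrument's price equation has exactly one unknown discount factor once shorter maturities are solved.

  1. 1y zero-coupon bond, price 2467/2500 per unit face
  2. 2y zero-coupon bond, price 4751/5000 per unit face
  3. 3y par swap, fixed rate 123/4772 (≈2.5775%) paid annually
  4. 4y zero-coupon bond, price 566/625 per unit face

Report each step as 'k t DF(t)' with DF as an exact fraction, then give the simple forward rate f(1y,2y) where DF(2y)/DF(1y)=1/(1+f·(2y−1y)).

step 1 [1y] zero: DF = P = 2467/2500 ≈ 0.986800
step 2 [2y] zero: DF = P = 4751/5000 ≈ 0.950200
step 3 [3y] swap r/1=123/4772: DF=(1 − 123/4772·(0.986800+0.950200))/(1+123/4772) = 4631/5000 ≈ 0.926200
step 4 [4y] zero: DF = P = 566/625 ≈ 0.905600

1 1 2467/2500
2 2 4751/5000
3 3 4631/5000
4 4 566/625
f(1y,2y) = ((2467/2500)/(4751/5000) − 1)/(1) = 183/4751 ≈ 3.8518%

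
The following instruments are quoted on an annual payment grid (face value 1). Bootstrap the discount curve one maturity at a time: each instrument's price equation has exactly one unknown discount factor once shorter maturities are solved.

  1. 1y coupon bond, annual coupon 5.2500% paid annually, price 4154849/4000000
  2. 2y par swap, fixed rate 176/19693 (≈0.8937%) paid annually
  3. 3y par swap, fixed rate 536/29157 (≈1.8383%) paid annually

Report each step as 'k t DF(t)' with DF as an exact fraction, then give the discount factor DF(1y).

step 1 [1y] bond c/1=21/400: DF=(4154849/4000000 − 21/400·(0))/(1+21/400) = 9869/10000 ≈ 0.986900
step 2 [2y] swap r/1=176/19693: DF=(1 − 176/19693·(0.986900))/(1+176/19693) = 614/625 ≈ 0.982400
step 3 [3y] swap r/1=536/29157: DF=(1 − 536/29157·(0.986900+0.982400))/(1+536/29157) = 1183/1250 ≈ 0.946400

1 1 9869/10000
2 2 614/625
3 3 1183/1250
DF(1y) = 9869/10000 ≈ 0.986900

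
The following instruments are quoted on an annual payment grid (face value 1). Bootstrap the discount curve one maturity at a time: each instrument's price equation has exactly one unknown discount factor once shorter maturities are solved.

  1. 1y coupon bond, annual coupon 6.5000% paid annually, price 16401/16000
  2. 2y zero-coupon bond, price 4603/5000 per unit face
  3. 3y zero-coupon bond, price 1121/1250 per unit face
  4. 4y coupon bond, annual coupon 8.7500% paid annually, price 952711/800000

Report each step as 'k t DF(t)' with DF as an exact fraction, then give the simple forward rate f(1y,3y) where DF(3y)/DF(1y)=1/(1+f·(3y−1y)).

1 1 77/80
2 2 4603/5000
3 3 1121/1250
4 4 4357/5000
f(1y,3y) = ((77/80)/(1121/1250) − 1)/(2) = 657/17936 ≈ 3.6630%

step 1 [1y] bond c/1=13/200: DF=(16401/16000 − 13/200·(0))/(1+13/200) = 77/80 ≈ 0.962500
step 2 [2y] zero: DF = P = 4603/5000 ≈ 0.920600
step 3 [3y] zero: DF = P = 1121/1250 ≈ 0.896800
step 4 [4y] bond c/1=7/80: DF=(952711/800000 − 7/80·(0.962500+0.920600+0.896800))/(1+7/80) = 4357/5000 ≈ 0.871400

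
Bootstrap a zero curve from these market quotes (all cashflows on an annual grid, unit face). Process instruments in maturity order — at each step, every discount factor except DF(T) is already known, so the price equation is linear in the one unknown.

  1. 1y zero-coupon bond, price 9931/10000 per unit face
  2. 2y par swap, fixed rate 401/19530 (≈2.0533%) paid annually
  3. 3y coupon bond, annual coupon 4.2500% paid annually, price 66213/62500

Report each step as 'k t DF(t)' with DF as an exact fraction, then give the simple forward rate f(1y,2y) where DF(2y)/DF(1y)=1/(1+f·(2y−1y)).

1 1 9931/10000
2 2 9599/10000
3 3 4683/5000
f(1y,2y) = ((9931/10000)/(9599/10000) − 1)/(1) = 332/9599 ≈ 3.4587%

step 1 [1y] zero: DF = P = 9931/10000 ≈ 0.993100
step 2 [2y] swap r/1=401/19530: DF=(1 − 401/19530·(0.993100))/(1+401/19530) = 9599/10000 ≈ 0.959900
step 3 [3y] bond c/1=17/400: DF=(66213/62500 − 17/400·(0.993100+0.959900))/(1+17/400) = 4683/5000 ≈ 0.936600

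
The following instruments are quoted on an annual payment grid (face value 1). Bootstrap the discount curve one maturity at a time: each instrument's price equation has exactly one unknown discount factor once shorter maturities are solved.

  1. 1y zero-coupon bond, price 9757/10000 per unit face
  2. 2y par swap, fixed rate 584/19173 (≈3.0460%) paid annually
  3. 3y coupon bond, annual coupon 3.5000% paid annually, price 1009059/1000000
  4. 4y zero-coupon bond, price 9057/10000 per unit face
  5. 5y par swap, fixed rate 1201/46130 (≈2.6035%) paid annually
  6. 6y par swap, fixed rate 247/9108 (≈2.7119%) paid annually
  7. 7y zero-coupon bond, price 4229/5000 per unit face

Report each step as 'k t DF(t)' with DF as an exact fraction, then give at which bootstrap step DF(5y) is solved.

step 1 [1y] zero: DF = P = 9757/10000 ≈ 0.975700
step 2 [2y] swap r/1=584/19173: DF=(1 − 584/19173·(0.975700))/(1+584/19173) = 1177/1250 ≈ 0.941600
step 3 [3y] bond c/1=7/200: DF=(1009059/1000000 − 7/200·(0.975700+0.941600))/(1+7/200) = 9101/10000 ≈ 0.910100
step 4 [4y] zero: DF = P = 9057/10000 ≈ 0.905700
step 5 [5y] swap r/1=1201/46130: DF=(1 − 1201/46130·(0.975700+0.941600+0.910100+0.905700))/(1+1201/46130) = 8799/10000 ≈ 0.879900
step 6 [6y] swap r/1=247/9108: DF=(1 − 247/9108·(0.975700+0.941600+0.910100+0.905700+0.879900))/(1+247/9108) = 4259/5000 ≈ 0.851800
step 7 [7y] zero: DF = P = 4229/5000 ≈ 0.845800

1 1 9757/10000
2 2 1177/1250
3 3 9101/10000
4 4 9057/10000
5 5 8799/10000
6 6 4259/5000
7 7 4229/5000
DF(5y) is solved at step 5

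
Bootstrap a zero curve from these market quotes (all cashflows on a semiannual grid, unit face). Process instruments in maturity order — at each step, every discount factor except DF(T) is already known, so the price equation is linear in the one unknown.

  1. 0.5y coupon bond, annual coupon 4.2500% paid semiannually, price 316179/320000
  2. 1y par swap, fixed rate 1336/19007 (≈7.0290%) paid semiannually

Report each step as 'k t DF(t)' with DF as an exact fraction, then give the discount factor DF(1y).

step 1 [0.5y] bond c/2=17/800: DF=(316179/320000 − 17/800·(0))/(1+17/800) = 387/400 ≈ 0.967500
step 2 [1y] swap r/2=668/19007: DF=(1 − 668/19007·(0.967500))/(1+668/19007) = 2333/2500 ≈ 0.933200

1 1/2 387/400
2 1 2333/2500
DF(1y) = 2333/2500 ≈ 0.933200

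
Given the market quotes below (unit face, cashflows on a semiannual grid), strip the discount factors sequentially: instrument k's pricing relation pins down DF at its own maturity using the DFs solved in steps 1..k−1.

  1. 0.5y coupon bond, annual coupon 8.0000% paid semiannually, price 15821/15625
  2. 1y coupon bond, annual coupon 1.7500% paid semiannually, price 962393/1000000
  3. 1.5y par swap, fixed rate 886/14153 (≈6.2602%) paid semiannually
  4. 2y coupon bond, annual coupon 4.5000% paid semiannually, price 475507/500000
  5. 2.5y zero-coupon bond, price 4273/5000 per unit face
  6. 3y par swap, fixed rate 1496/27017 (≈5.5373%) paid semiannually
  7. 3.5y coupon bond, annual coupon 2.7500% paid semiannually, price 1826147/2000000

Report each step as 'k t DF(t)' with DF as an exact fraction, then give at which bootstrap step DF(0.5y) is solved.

1 1/2 1217/1250
2 1 591/625
3 3/2 4557/5000
4 2 4339/5000
5 5/2 4273/5000
6 3 1063/1250
7 7/2 4137/5000
DF(0.5y) is solved at step 1

step 1 [0.5y] bond c/2=1/25: DF=(15821/15625 − 1/25·(0))/(1+1/25) = 1217/1250 ≈ 0.973600
step 2 [1y] bond c/2=7/800: DF=(962393/1000000 − 7/800·(0.973600))/(1+7/800) = 591/625 ≈ 0.945600
step 3 [1.5y] swap r/2=443/14153: DF=(1 − 443/14153·(0.973600+0.945600))/(1+443/14153) = 4557/5000 ≈ 0.911400
step 4 [2y] bond c/2=9/400: DF=(475507/500000 − 9/400·(0.973600+0.945600+0.911400))/(1+9/400) = 4339/5000 ≈ 0.867800
step 5 [2.5y] zero: DF = P = 4273/5000 ≈ 0.854600
step 6 [3y] swap r/2=748/27017: DF=(1 − 748/27017·(0.973600+0.945600+0.911400+0.867800+0.854600))/(1+748/27017) = 1063/1250 ≈ 0.850400
step 7 [3.5y] bond c/2=11/800: DF=(1826147/2000000 − 11/800·(0.973600+0.945600+0.911400+0.867800+0.854600+0.850400))/(1+11/800) = 4137/5000 ≈ 0.827400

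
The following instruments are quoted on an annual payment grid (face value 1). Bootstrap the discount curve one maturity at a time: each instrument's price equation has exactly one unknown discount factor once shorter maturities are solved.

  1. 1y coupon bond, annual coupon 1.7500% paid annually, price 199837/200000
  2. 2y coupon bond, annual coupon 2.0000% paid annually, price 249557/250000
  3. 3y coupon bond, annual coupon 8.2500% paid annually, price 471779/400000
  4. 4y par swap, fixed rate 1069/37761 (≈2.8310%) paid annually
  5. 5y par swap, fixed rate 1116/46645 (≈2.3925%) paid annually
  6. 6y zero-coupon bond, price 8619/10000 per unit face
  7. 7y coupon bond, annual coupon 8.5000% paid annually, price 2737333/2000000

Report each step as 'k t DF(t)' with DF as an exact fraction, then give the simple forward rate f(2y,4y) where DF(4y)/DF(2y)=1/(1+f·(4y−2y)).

1 1 491/500
2 2 4797/5000
3 3 1177/1250
4 4 8931/10000
5 5 2221/2500
6 6 8619/10000
7 7 1657/2000
f(2y,4y) = ((4797/5000)/(8931/10000) − 1)/(2) = 17/458 ≈ 3.7118%

step 1 [1y] bond c/1=7/400: DF=(199837/200000 − 7/400·(0))/(1+7/400) = 491/500 ≈ 0.982000
step 2 [2y] bond c/1=1/50: DF=(249557/250000 − 1/50·(0.982000))/(1+1/50) = 4797/5000 ≈ 0.959400
step 3 [3y] bond c/1=33/400: DF=(471779/400000 − 33/400·(0.982000+0.959400))/(1+33/400) = 1177/1250 ≈ 0.941600
step 4 [4y] swap r/1=1069/37761: DF=(1 − 1069/37761·(0.982000+0.959400+0.941600))/(1+1069/37761) = 8931/10000 ≈ 0.893100
step 5 [5y] swap r/1=1116/46645: DF=(1 − 1116/46645·(0.982000+0.959400+0.941600+0.893100))/(1+1116/46645) = 2221/2500 ≈ 0.888400
step 6 [6y] zero: DF = P = 8619/10000 ≈ 0.861900
step 7 [7y] bond c/1=17/200: DF=(2737333/2000000 − 17/200·(0.982000+0.959400+0.941600+0.893100+0.888400+0.861900))/(1+17/200) = 1657/2000 ≈ 0.828500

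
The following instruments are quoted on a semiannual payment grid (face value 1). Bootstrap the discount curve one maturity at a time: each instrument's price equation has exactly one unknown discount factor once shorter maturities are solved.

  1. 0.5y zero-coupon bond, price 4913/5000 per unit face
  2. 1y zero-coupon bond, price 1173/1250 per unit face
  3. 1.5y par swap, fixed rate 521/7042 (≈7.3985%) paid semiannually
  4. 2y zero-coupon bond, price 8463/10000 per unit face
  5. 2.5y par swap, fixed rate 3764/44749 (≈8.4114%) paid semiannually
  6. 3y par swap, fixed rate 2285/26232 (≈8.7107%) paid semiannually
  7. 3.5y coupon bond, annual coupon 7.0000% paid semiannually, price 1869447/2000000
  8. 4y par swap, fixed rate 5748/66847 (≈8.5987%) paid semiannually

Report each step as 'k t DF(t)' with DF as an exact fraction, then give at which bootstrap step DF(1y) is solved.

step 1 [0.5y] zero: DF = P = 4913/5000 ≈ 0.982600
step 2 [1y] zero: DF = P = 1173/1250 ≈ 0.938400
step 3 [1.5y] swap r/2=521/14084: DF=(1 − 521/14084·(0.982600+0.938400))/(1+521/14084) = 4479/5000 ≈ 0.895800
step 4 [2y] zero: DF = P = 8463/10000 ≈ 0.846300
step 5 [2.5y] swap r/2=1882/44749: DF=(1 − 1882/44749·(0.982600+0.938400+0.895800+0.846300))/(1+1882/44749) = 4059/5000 ≈ 0.811800
step 6 [3y] swap r/2=2285/52464: DF=(1 − 2285/52464·(0.982600+0.938400+0.895800+0.846300+0.811800))/(1+2285/52464) = 1543/2000 ≈ 0.771500
step 7 [3.5y] bond c/2=7/200: DF=(1869447/2000000 − 7/200·(0.982600+0.938400+0.895800+0.846300+0.811800+0.771500))/(1+7/200) = 7257/10000 ≈ 0.725700
step 8 [4y] swap r/2=2874/66847: DF=(1 − 2874/66847·(0.982600+0.938400+0.895800+0.846300+0.811800+0.771500+0.725700))/(1+2874/66847) = 3563/5000 ≈ 0.712600

1 1/2 4913/5000
2 1 1173/1250
3 3/2 4479/5000
4 2 8463/10000
5 5/2 4059/5000
6 3 1543/2000
7 7/2 7257/10000
8 4 3563/5000
DF(1y) is solved at step 2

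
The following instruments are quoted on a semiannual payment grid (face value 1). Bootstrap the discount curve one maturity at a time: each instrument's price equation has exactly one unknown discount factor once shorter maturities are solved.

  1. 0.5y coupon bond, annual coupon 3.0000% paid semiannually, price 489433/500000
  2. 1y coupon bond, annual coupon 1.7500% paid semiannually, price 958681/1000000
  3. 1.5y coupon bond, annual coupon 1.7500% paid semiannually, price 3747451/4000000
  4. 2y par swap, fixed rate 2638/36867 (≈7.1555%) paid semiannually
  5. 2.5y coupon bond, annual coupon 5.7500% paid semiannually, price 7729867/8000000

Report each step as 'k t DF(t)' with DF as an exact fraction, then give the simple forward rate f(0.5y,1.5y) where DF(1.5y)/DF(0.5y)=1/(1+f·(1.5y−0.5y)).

1 1/2 2411/2500
2 1 471/500
3 3/2 4561/5000
4 2 8681/10000
5 5/2 4181/5000
f(0.5y,1.5y) = ((2411/2500)/(4561/5000) − 1)/(1) = 261/4561 ≈ 5.7224%

step 1 [0.5y] bond c/2=3/200: DF=(489433/500000 − 3/200·(0))/(1+3/200) = 2411/2500 ≈ 0.964400
step 2 [1y] bond c/2=7/800: DF=(958681/1000000 − 7/800·(0.964400))/(1+7/800) = 471/500 ≈ 0.942000
step 3 [1.5y] bond c/2=7/800: DF=(3747451/4000000 − 7/800·(0.964400+0.942000))/(1+7/800) = 4561/5000 ≈ 0.912200
step 4 [2y] swap r/2=1319/36867: DF=(1 − 1319/36867·(0.964400+0.942000+0.912200))/(1+1319/36867) = 8681/10000 ≈ 0.868100
step 5 [2.5y] bond c/2=23/800: DF=(7729867/8000000 − 23/800·(0.964400+0.942000+0.912200+0.868100))/(1+23/800) = 4181/5000 ≈ 0.836200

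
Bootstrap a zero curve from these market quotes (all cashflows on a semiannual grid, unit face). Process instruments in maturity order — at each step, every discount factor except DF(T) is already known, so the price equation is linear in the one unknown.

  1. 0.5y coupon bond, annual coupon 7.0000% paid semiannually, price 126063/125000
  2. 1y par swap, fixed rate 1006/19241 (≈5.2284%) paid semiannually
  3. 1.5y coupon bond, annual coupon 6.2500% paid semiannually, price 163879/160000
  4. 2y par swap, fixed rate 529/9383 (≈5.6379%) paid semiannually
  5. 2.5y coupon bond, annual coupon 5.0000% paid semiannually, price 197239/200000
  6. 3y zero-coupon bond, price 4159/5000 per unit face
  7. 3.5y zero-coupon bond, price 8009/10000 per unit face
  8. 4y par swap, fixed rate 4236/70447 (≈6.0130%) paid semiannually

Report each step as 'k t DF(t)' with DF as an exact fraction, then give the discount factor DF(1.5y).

1 1/2 609/625
2 1 9497/10000
3 3/2 9349/10000
4 2 4471/5000
5 5/2 4353/5000
6 3 4159/5000
7 7/2 8009/10000
8 4 3941/5000
DF(1.5y) = 9349/10000 ≈ 0.934900

step 1 [0.5y] bond c/2=7/200: DF=(126063/125000 − 7/200·(0))/(1+7/200) = 609/625 ≈ 0.974400
step 2 [1y] swap r/2=503/19241: DF=(1 − 503/19241·(0.974400))/(1+503/19241) = 9497/10000 ≈ 0.949700
step 3 [1.5y] bond c/2=1/32: DF=(163879/160000 − 1/32·(0.974400+0.949700))/(1+1/32) = 9349/10000 ≈ 0.934900
step 4 [2y] swap r/2=529/18766: DF=(1 − 529/18766·(0.974400+0.949700+0.934900))/(1+529/18766) = 4471/5000 ≈ 0.894200
step 5 [2.5y] bond c/2=1/40: DF=(197239/200000 − 1/40·(0.974400+0.949700+0.934900+0.894200))/(1+1/40) = 4353/5000 ≈ 0.870600
step 6 [3y] zero: DF = P = 4159/5000 ≈ 0.831800
step 7 [3.5y] zero: DF = P = 8009/10000 ≈ 0.800900
step 8 [4y] swap r/2=2118/70447: DF=(1 − 2118/70447·(0.974400+0.949700+0.934900+0.894200+0.870600+0.831800+0.800900))/(1+2118/70447) = 3941/5000 ≈ 0.788200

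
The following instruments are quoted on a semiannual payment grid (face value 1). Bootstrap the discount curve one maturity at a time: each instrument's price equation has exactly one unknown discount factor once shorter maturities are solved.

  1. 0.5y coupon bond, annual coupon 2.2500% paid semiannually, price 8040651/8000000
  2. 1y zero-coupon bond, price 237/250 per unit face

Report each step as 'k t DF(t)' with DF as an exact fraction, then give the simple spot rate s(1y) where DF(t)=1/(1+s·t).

1 1/2 9939/10000
2 1 237/250
s(1y) = (1/(237/250) − 1)/(1) = 13/237 ≈ 5.4852%

step 1 [0.5y] bond c/2=9/800: DF=(8040651/8000000 − 9/800·(0))/(1+9/800) = 9939/10000 ≈ 0.993900
step 2 [1y] zero: DF = P = 237/250 ≈ 0.948000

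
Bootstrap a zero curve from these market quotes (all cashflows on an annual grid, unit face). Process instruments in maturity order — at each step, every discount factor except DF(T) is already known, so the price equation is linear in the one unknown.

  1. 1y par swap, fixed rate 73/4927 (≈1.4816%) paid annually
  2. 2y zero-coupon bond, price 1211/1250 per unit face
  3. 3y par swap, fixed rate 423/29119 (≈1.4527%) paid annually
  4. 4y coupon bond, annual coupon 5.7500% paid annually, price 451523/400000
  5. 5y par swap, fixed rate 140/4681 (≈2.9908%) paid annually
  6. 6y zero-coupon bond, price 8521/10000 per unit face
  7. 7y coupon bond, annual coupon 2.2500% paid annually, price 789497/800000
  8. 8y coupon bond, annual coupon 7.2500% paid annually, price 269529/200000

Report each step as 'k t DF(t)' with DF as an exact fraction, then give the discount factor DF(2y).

step 1 [1y] swap r/1=73/4927: DF=(1 − 73/4927·(0))/(1+73/4927) = 4927/5000 ≈ 0.985400
step 2 [2y] zero: DF = P = 1211/1250 ≈ 0.968800
step 3 [3y] swap r/1=423/29119: DF=(1 − 423/29119·(0.985400+0.968800))/(1+423/29119) = 9577/10000 ≈ 0.957700
step 4 [4y] bond c/1=23/400: DF=(451523/400000 − 23/400·(0.985400+0.968800+0.957700))/(1+23/400) = 9091/10000 ≈ 0.909100
step 5 [5y] swap r/1=140/4681: DF=(1 − 140/4681·(0.985400+0.968800+0.957700+0.909100))/(1+140/4681) = 43/50 ≈ 0.860000
step 6 [6y] zero: DF = P = 8521/10000 ≈ 0.852100
step 7 [7y] bond c/1=9/400: DF=(789497/800000 − 9/400·(0.985400+0.968800+0.957700+0.909100+0.860000+0.852100))/(1+9/400) = 4217/5000 ≈ 0.843400
step 8 [8y] bond c/1=29/400: DF=(269529/200000 − 29/400·(0.985400+0.968800+0.957700+0.909100+0.860000+0.852100+0.843400))/(1+29/400) = 1651/2000 ≈ 0.825500

1 1 4927/5000
2 2 1211/1250
3 3 9577/10000
4 4 9091/10000
5 5 43/50
6 6 8521/10000
7 7 4217/5000
8 8 1651/2000
DF(2y) = 1211/1250 ≈ 0.968800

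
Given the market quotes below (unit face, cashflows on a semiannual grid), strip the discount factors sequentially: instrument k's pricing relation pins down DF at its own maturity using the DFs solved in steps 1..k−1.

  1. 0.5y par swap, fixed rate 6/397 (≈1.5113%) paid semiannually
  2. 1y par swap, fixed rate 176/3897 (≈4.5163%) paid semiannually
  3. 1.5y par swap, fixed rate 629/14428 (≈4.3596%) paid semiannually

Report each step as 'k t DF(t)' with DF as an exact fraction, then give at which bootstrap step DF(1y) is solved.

step 1 [0.5y] swap r/2=3/397: DF=(1 − 3/397·(0))/(1+3/397) = 397/400 ≈ 0.992500
step 2 [1y] swap r/2=88/3897: DF=(1 − 88/3897·(0.992500))/(1+88/3897) = 239/250 ≈ 0.956000
step 3 [1.5y] swap r/2=629/28856: DF=(1 − 629/28856·(0.992500+0.956000))/(1+629/28856) = 9371/10000 ≈ 0.937100

1 1/2 397/400
2 1 239/250
3 3/2 9371/10000
DF(1y) is solved at step 2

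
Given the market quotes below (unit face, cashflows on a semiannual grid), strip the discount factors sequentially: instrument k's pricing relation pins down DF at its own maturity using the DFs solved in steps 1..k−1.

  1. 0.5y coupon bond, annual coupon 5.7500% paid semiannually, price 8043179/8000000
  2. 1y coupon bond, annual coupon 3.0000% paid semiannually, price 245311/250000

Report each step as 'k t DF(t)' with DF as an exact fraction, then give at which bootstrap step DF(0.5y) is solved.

1 1/2 9773/10000
2 1 9523/10000
DF(0.5y) is solved at step 1

step 1 [0.5y] bond c/2=23/800: DF=(8043179/8000000 − 23/800·(0))/(1+23/800) = 9773/10000 ≈ 0.977300
step 2 [1y] bond c/2=3/200: DF=(245311/250000 − 3/200·(0.977300))/(1+3/200) = 9523/10000 ≈ 0.952300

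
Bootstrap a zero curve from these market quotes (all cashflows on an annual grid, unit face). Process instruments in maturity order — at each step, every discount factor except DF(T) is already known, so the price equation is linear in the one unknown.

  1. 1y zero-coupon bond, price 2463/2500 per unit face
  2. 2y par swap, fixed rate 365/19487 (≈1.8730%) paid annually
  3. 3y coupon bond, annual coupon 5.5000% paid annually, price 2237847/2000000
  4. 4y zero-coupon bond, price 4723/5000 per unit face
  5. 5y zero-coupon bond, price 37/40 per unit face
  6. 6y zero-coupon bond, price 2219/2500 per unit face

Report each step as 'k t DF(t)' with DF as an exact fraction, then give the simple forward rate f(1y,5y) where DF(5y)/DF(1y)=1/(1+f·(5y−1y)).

1 1 2463/2500
2 2 1927/2000
3 3 959/1000
4 4 4723/5000
5 5 37/40
6 6 2219/2500
f(1y,5y) = ((2463/2500)/(37/40) − 1)/(4) = 301/18500 ≈ 1.6270%

step 1 [1y] zero: DF = P = 2463/2500 ≈ 0.985200
step 2 [2y] swap r/1=365/19487: DF=(1 − 365/19487·(0.985200))/(1+365/19487) = 1927/2000 ≈ 0.963500
step 3 [3y] bond c/1=11/200: DF=(2237847/2000000 − 11/200·(0.985200+0.963500))/(1+11/200) = 959/1000 ≈ 0.959000
step 4 [4y] zero: DF = P = 4723/5000 ≈ 0.944600
step 5 [5y] zero: DF = P = 37/40 ≈ 0.925000
step 6 [6y] zero: DF = P = 2219/2500 ≈ 0.887600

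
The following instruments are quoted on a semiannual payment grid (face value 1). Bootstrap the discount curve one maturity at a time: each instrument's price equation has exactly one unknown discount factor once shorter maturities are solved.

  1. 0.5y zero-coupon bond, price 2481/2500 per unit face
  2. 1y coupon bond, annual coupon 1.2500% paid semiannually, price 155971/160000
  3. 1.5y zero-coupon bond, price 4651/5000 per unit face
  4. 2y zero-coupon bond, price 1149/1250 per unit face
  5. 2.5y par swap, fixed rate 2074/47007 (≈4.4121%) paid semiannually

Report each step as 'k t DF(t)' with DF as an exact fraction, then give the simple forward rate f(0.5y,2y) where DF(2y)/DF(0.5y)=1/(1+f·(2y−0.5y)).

1 1/2 2481/2500
2 1 4813/5000
3 3/2 4651/5000
4 2 1149/1250
5 5/2 8963/10000
f(0.5y,2y) = ((2481/2500)/(1149/1250) − 1)/(3/2) = 61/1149 ≈ 5.3090%

step 1 [0.5y] zero: DF = P = 2481/2500 ≈ 0.992400
step 2 [1y] bond c/2=1/160: DF=(155971/160000 − 1/160·(0.992400))/(1+1/160) = 4813/5000 ≈ 0.962600
step 3 [1.5y] zero: DF = P = 4651/5000 ≈ 0.930200
step 4 [2y] zero: DF = P = 1149/1250 ≈ 0.919200
step 5 [2.5y] swap r/2=1037/47007: DF=(1 − 1037/47007·(0.992400+0.962600+0.930200+0.919200))/(1+1037/47007) = 8963/10000 ≈ 0.896300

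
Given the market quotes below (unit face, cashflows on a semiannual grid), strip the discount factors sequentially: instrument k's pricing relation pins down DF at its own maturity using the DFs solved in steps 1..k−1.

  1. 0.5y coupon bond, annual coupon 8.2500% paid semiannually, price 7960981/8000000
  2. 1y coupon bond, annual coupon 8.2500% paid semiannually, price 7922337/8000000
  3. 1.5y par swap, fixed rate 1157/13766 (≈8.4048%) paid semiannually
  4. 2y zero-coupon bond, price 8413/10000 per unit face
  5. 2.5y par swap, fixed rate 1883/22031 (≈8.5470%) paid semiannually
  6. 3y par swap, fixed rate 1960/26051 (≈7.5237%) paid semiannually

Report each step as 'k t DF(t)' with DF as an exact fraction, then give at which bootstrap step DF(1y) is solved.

1 1/2 9557/10000
2 1 2283/2500
3 3/2 8843/10000
4 2 8413/10000
5 5/2 8117/10000
6 3 201/250
DF(1y) is solved at step 2

step 1 [0.5y] bond c/2=33/800: DF=(7960981/8000000 − 33/800·(0))/(1+33/800) = 9557/10000 ≈ 0.955700
step 2 [1y] bond c/2=33/800: DF=(7922337/8000000 − 33/800·(0.955700))/(1+33/800) = 2283/2500 ≈ 0.913200
step 3 [1.5y] swap r/2=1157/27532: DF=(1 − 1157/27532·(0.955700+0.913200))/(1+1157/27532) = 8843/10000 ≈ 0.884300
step 4 [2y] zero: DF = P = 8413/10000 ≈ 0.841300
step 5 [2.5y] swap r/2=1883/44062: DF=(1 − 1883/44062·(0.955700+0.913200+0.884300+0.841300))/(1+1883/44062) = 8117/10000 ≈ 0.811700
step 6 [3y] swap r/2=980/26051: DF=(1 − 980/26051·(0.955700+0.913200+0.884300+0.841300+0.811700))/(1+980/26051) = 201/250 ≈ 0.804000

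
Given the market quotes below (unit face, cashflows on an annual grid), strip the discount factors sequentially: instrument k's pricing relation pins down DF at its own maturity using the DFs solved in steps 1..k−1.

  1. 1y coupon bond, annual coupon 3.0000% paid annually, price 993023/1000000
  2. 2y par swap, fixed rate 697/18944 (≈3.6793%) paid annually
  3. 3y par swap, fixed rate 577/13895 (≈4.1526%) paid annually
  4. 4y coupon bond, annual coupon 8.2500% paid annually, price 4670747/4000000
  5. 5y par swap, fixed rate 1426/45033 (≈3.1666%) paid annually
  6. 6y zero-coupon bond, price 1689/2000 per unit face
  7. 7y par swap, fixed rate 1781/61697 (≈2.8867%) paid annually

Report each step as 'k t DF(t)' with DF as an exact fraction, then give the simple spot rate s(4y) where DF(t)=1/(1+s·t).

1 1 9641/10000
2 2 9303/10000
3 3 4423/5000
4 4 8669/10000
5 5 4287/5000
6 6 1689/2000
7 7 8219/10000
s(4y) = (1/(8669/10000) − 1)/(4) = 1331/34676 ≈ 3.8384%

step 1 [1y] bond c/1=3/100: DF=(993023/1000000 − 3/100·(0))/(1+3/100) = 9641/10000 ≈ 0.964100
step 2 [2y] swap r/1=697/18944: DF=(1 − 697/18944·(0.964100))/(1+697/18944) = 9303/10000 ≈ 0.930300
step 3 [3y] swap r/1=577/13895: DF=(1 − 577/13895·(0.964100+0.930300))/(1+577/13895) = 4423/5000 ≈ 0.884600
step 4 [4y] bond c/1=33/400: DF=(4670747/4000000 − 33/400·(0.964100+0.930300+0.884600))/(1+33/400) = 8669/10000 ≈ 0.866900
step 5 [5y] swap r/1=1426/45033: DF=(1 − 1426/45033·(0.964100+0.930300+0.884600+0.866900))/(1+1426/45033) = 4287/5000 ≈ 0.857400
step 6 [6y] zero: DF = P = 1689/2000 ≈ 0.844500
step 7 [7y] swap r/1=1781/61697: DF=(1 − 1781/61697·(0.964100+0.930300+0.884600+0.866900+0.857400+0.844500))/(1+1781/61697) = 8219/10000 ≈ 0.821900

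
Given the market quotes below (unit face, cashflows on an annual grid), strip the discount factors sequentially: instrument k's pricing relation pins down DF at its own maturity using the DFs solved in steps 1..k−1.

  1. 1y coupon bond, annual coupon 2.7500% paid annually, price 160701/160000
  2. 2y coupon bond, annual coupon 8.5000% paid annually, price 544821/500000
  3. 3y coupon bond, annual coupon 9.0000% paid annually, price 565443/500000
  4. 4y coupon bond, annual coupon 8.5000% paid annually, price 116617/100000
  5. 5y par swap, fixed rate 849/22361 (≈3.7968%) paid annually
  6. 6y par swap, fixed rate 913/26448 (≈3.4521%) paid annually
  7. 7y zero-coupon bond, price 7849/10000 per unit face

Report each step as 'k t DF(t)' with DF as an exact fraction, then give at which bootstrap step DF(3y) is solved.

1 1 391/400
2 2 9277/10000
3 3 4401/5000
4 4 4283/5000
5 5 4151/5000
6 6 4087/5000
7 7 7849/10000
DF(3y) is solved at step 3

step 1 [1y] bond c/1=11/400: DF=(160701/160000 − 11/400·(0))/(1+11/400) = 391/400 ≈ 0.977500
step 2 [2y] bond c/1=17/200: DF=(544821/500000 − 17/200·(0.977500))/(1+17/200) = 9277/10000 ≈ 0.927700
step 3 [3y] bond c/1=9/100: DF=(565443/500000 − 9/100·(0.977500+0.927700))/(1+9/100) = 4401/5000 ≈ 0.880200
step 4 [4y] bond c/1=17/200: DF=(116617/100000 − 17/200·(0.977500+0.927700+0.880200))/(1+17/200) = 4283/5000 ≈ 0.856600
step 5 [5y] swap r/1=849/22361: DF=(1 − 849/22361·(0.977500+0.927700+0.880200+0.856600))/(1+849/22361) = 4151/5000 ≈ 0.830200
step 6 [6y] swap r/1=913/26448: DF=(1 − 913/26448·(0.977500+0.927700+0.880200+0.856600+0.830200))/(1+913/26448) = 4087/5000 ≈ 0.817400
step 7 [7y] zero: DF = P = 7849/10000 ≈ 0.784900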